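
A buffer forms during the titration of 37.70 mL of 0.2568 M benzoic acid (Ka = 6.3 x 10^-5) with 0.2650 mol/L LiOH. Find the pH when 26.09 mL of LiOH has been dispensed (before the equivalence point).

4.60

Initial n(C6H5COOH) = 0.2568 x 0.03770 = 0.009681 mol.
n(LiOH) added = 0.2650 x 0.02609 = 0.006914 mol, converting that many moles of C6H5COOH to C6H5COO-.
Remaining n(C6H5COOH) = 0.002768 mol; n(C6H5COO-) = 0.006914 mol.
By Henderson-Hasselbalch, pH = pKa + log([A^-]/[HA]) = 4.20 + log(0.006914/0.002768) = 4.20 + (+0.40) = 4.60.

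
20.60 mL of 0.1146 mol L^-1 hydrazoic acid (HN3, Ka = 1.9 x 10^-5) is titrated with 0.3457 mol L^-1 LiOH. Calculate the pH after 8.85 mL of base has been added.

n(acid) = 0.1146 x 0.02060 = 0.002361 mol; n(LiOH) added = 0.3457 x 0.008850 = 0.003059 mol.
Base is in excess by 0.003059 - 0.002361 = 0.0006987 mol in a total volume of 0.02945 L.
[OH^-] = 0.0006987/0.02945 = 0.02372 M, so pOH = 1.62 and pH = 14.00 - 1.62 = 12.38.

12.38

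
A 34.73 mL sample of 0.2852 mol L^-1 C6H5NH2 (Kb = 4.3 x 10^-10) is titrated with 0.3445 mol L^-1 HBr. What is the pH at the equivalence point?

2.72

n(C6H5NH2) = 0.2852 x 0.03473 = 0.009905 mol; V(HBr) at equivalence = 0.009905/0.3445 = 0.02875 L.
At equivalence the base is fully converted to C6H5NH3+; total volume = 0.06348 L, so [C6H5NH3+] = 0.009905/0.06348 = 0.1560 M.
Ka(C6H5NH3+) = Kw/Kb = 1.0e-14 / 4.3 x 10^-10 = 2.33e-5.
[H^+] = sqrt(Ka x [C6H5NH3+]) = sqrt(2.33e-5 x 0.1560) = 0.00190 M.
pH = -log(0.00190) = 2.72.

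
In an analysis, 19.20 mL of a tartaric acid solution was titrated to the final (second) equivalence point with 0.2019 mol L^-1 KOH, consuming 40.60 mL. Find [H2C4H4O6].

0.213 M

n(KOH) = 0.2019 x 0.04060 = 0.008197 mol.
At the final (second) equivalence point, 2 mol OH^- react per mol H2C4H4O6, so n(H2C4H4O6) = 0.008197 / 2 = 0.004099 mol.
[H2C4H4O6] = 0.004099 / 0.01920 L = 0.213 M.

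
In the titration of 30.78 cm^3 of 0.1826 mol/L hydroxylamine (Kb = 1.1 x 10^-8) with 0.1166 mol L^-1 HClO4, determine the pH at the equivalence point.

n(NH2OH) = 0.1826 x 0.03078 = 0.005620 mol; V(HClO4) at equivalence = 0.005620/0.1166 = 0.04820 L.
At equivalence the base is fully converted to NH3OH+; total volume = 0.07898 L, so [NH3OH+] = 0.005620/0.07898 = 0.07116 M.
Ka(NH3OH+) = Kw/Kb = 1.0e-14 / 1.1 x 10^-8 = 9.09e-7.
[H^+] = sqrt(Ka x [NH3OH+]) = sqrt(9.09e-7 x 0.07116) = 0.000254 M.
pH = -log(0.000254) = 3.59.

3.59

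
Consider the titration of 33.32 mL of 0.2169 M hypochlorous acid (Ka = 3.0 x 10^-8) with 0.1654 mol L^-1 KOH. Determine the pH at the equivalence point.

10.25

n(HClO) = 0.2169 x 0.03332 = 0.007227 mol; V(KOH) at equivalence = 0.007227/0.1654 = 0.04369 L.
At equivalence all the acid is converted to ClO-; total volume = 0.03332 + 0.04369 = 0.07701 L, so [ClO-] = 0.007227/0.07701 = 0.09384 M.
Kb = Kw/Ka = 1.0e-14 / 3.0 x 10^-8 = 3.33e-7.
[OH^-] = sqrt(Kb x [ClO-]) = sqrt(3.33e-7 x 0.09384) = 0.000177 M.
pOH = 3.75, so pH = 14.00 - 3.75 = 10.25.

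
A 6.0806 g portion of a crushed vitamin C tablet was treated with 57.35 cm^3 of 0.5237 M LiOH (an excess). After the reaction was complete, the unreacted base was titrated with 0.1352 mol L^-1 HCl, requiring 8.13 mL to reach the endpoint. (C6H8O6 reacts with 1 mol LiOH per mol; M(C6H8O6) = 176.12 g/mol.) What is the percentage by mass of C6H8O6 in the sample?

Total n(LiOH) added = 0.5237 x 0.05735 = 0.03003 mol.
n(HCl) used = 0.1352 x 0.008130 = 0.001099 mol, which equals the excess n(LiOH).
So n(LiOH) consumed by the sample = 0.03003 - 0.001099 = 0.02894 mol.
n(C6H8O6) = 0.02894 / 1 = 0.02894 mol.
mass C6H8O6 = 0.02894 x 176.12 = 5.096 g, so %C6H8O6 = 5.096/6.0806 x 100 = 83.8%.

83.8%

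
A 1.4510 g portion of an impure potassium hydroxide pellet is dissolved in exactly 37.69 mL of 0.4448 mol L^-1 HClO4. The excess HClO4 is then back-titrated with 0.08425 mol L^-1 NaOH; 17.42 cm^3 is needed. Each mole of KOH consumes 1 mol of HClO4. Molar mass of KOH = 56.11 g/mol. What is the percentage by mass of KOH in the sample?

Total n(HClO4) added = 0.4448 x 0.03769 = 0.01676 mol.
n(NaOH) used = 0.08425 x 0.01742 = 0.001468 mol, which equals the excess n(HClO4).
So n(HClO4) consumed by the sample = 0.01676 - 0.001468 = 0.01530 mol.
n(KOH) = 0.01530 / 1 = 0.01530 mol.
mass KOH = 0.01530 x 56.11 = 0.8583 g, so %KOH = 0.8583/1.4510 x 100 = 59.2%.

59.2%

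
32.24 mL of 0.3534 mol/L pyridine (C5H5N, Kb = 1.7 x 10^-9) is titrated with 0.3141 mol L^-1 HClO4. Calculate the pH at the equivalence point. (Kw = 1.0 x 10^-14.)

n(C5H5N) = 0.3534 x 0.03224 = 0.01139 mol; V(HClO4) at equivalence = 0.01139/0.3141 = 0.03627 L.
At equivalence the base is fully converted to C5H5NH+; total volume = 0.06851 L, so [C5H5NH+] = 0.01139/0.06851 = 0.1663 M.
Ka(C5H5NH+) = Kw/Kb = 1.0e-14 / 1.7 x 10^-9 = 5.88e-6.
[H^+] = sqrt(Ka x [C5H5NH+]) = sqrt(5.88e-6 x 0.1663) = 0.000989 M.
pH = -log(0.000989) = 3.00.

3.00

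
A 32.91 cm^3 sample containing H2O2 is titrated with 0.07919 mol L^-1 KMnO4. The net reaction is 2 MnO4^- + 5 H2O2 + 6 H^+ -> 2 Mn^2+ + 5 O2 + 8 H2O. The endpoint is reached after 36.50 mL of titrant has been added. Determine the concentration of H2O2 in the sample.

0.220 M

n(KMnO4) = 0.07919 x 0.03650 = 0.002890 mol.
From the balanced equation, 2 mol KMnO4 reacts with 5 mol H2O2, so n(H2O2) = 0.002890 x 5/2 = 0.007226 mol.
[H2O2] = 0.007226 / 0.03291 L = 0.220 M.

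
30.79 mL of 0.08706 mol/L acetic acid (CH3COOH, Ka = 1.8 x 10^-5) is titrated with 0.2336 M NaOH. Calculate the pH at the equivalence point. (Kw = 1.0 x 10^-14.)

8.77

n(CH3COOH) = 0.08706 x 0.03079 = 0.002681 mol; V(NaOH) at equivalence = 0.002681/0.2336 = 0.01148 L.
At equivalence all the acid is converted to CH3COO-; total volume = 0.03079 + 0.01148 = 0.04227 L, so [CH3COO-] = 0.002681/0.04227 = 0.06342 M.
Kb = Kw/Ka = 1.0e-14 / 1.8 x 10^-5 = 5.56e-10.
[OH^-] = sqrt(Kb x [CH3COO-]) = sqrt(5.56e-10 x 0.06342) = 5.94e-6 M.
pOH = 5.23, so pH = 14.00 - 5.23 = 8.77.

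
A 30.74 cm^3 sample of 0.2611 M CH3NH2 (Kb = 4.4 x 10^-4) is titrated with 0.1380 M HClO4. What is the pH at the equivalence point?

n(CH3NH2) = 0.2611 x 0.03074 = 0.008026 mol; V(HClO4) at equivalence = 0.008026/0.1380 = 0.05816 L.
At equivalence the base is fully converted to CH3NH3+; total volume = 0.08890 L, so [CH3NH3+] = 0.008026/0.08890 = 0.09028 M.
Ka(CH3NH3+) = Kw/Kb = 1.0e-14 / 4.4 x 10^-4 = 2.27e-11.
[H^+] = sqrt(Ka x [CH3NH3+]) = sqrt(2.27e-11 x 0.09028) = 1.43e-6 M.
pH = -log(1.43e-6) = 5.84.

5.84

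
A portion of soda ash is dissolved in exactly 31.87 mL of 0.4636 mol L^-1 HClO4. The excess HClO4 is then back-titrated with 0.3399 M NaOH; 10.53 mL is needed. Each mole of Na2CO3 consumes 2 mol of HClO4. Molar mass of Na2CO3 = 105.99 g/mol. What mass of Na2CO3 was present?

Total n(HClO4) added = 0.4636 x 0.03187 = 0.01477 mol.
n(NaOH) used = 0.3399 x 0.01053 = 0.003579 mol, which equals the excess n(HClO4).
So n(HClO4) consumed by the sample = 0.01477 - 0.003579 = 0.01120 mol.
n(Na2CO3) = 0.01120 / 2 = 0.005598 mol.
mass = 0.005598 mol x 105.99 g/mol = 0.593 g.

0.593 g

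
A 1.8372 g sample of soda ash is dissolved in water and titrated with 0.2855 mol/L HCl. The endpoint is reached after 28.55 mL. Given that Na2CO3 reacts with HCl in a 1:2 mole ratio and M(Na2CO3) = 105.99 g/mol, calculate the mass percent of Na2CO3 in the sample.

n(HCl) = 0.2855 x 0.02855 = 0.008151 mol.
n(Na2CO3) = 0.008151 / 2 = 0.004076 mol.
mass of Na2CO3 = 0.004076 x 105.99 = 0.4320 g.
% purity = 0.4320 / 1.8372 x 100 = 23.5%.

23.5%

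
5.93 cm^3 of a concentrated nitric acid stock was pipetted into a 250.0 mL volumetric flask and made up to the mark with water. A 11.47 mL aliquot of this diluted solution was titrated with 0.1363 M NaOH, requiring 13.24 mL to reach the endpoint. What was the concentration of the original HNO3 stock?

6.63 M

n(NaOH) = 0.1363 x 0.01324 = 0.001805 mol.
n(HNO3) in the aliquot = 0.001805 mol.
[diluted HNO3] = 0.001805 / 0.01147 = 0.1573 M.
Dilution factor = 250.0/5.930 = 42.16, so [stock] = 0.1573 x 42.16 = 6.63 M.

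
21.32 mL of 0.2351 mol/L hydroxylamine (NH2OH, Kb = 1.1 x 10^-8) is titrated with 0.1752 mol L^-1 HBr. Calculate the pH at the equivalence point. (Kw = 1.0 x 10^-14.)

3.52

n(NH2OH) = 0.2351 x 0.02132 = 0.005012 mol; V(HBr) at equivalence = 0.005012/0.1752 = 0.02861 L.
At equivalence the base is fully converted to NH3OH+; total volume = 0.04993 L, so [NH3OH+] = 0.005012/0.04993 = 0.1004 M.
Ka(NH3OH+) = Kw/Kb = 1.0e-14 / 1.1 x 10^-8 = 9.09e-7.
[H^+] = sqrt(Ka x [NH3OH+]) = sqrt(9.09e-7 x 0.1004) = 0.000302 M.
pH = -log(0.000302) = 3.52.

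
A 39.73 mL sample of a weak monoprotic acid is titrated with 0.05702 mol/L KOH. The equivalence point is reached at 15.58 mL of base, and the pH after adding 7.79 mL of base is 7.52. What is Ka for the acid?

3.0 x 10^-8

7.79 mL is half of the equivalence volume, so this is the half-equivalence point where [HA] = [A^-].
At half-equivalence pH = pKa, so pKa = 7.52.
Ka = 10^(-7.52) = 3.0 x 10^-8.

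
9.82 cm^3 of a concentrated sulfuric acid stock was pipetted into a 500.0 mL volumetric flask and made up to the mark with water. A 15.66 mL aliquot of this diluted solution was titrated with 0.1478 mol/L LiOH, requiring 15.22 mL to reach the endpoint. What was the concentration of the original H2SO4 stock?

3.66 M

n(LiOH) = 0.1478 x 0.01522 = 0.002250 mol.
n(H2SO4) in the aliquot = 0.002250 x 1/2 = 0.001125 mol.
[diluted H2SO4] = 0.001125 / 0.01566 = 0.07182 M.
Dilution factor = 500.0/9.820 = 50.92, so [stock] = 0.07182 x 50.92 = 3.66 M.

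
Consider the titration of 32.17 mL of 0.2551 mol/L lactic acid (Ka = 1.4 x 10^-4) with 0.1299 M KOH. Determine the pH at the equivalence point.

8.39

n(HC3H5O3) = 0.2551 x 0.03217 = 0.008207 mol; V(KOH) at equivalence = 0.008207/0.1299 = 0.06318 L.
At equivalence all the acid is converted to C3H5O3-; total volume = 0.03217 + 0.06318 = 0.09535 L, so [C3H5O3-] = 0.008207/0.09535 = 0.08607 M.
Kb = Kw/Ka = 1.0e-14 / 1.4 x 10^-4 = 7.14e-11.
[OH^-] = sqrt(Kb x [C3H5O3-]) = sqrt(7.14e-11 x 0.08607) = 2.48e-6 M.
pOH = 5.61, so pH = 14.00 - 5.61 = 8.39.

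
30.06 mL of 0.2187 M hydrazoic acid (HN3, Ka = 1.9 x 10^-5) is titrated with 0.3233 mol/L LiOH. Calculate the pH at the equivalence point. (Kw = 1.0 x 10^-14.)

n(HN3) = 0.2187 x 0.03006 = 0.006574 mol; V(LiOH) at equivalence = 0.006574/0.3233 = 0.02033 L.
At equivalence all the acid is converted to N3-; total volume = 0.03006 + 0.02033 = 0.05039 L, so [N3-] = 0.006574/0.05039 = 0.1305 M.
Kb = Kw/Ka = 1.0e-14 / 1.9 x 10^-5 = 5.26e-10.
[OH^-] = sqrt(Kb x [N3-]) = sqrt(5.26e-10 x 0.1305) = 8.29e-6 M.
pOH = 5.08, so pH = 14.00 - 5.08 = 8.92.

8.92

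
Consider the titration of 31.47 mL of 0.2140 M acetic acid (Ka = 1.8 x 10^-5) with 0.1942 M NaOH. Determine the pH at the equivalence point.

n(CH3COOH) = 0.2140 x 0.03147 = 0.006735 mol; V(NaOH) at equivalence = 0.006735/0.1942 = 0.03468 L.
At equivalence all the acid is converted to CH3COO-; total volume = 0.03147 + 0.03468 = 0.06615 L, so [CH3COO-] = 0.006735/0.06615 = 0.1018 M.
Kb = Kw/Ka = 1.0e-14 / 1.8 x 10^-5 = 5.56e-10.
[OH^-] = sqrt(Kb x [CH3COO-]) = sqrt(5.56e-10 x 0.1018) = 7.52e-6 M.
pOH = 5.12, so pH = 14.00 - 5.12 = 8.88.

8.88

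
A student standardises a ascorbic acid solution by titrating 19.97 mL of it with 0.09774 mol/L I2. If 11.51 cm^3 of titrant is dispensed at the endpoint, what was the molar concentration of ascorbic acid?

n(I2) = 0.09774 x 0.01151 = 0.001125 mol.
From the balanced equation, 1 mol I2 reacts with 1 mol ascorbic acid, so n(ascorbic acid) = 0.001125 x 1/1 = 0.001125 mol.
[ascorbic acid] = 0.001125 / 0.01997 L = 0.0563 M.

0.0563 M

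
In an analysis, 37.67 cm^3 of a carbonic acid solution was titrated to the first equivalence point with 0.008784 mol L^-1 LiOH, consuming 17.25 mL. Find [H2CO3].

0.00402 M

n(LiOH) = 0.008784 x 0.01725 = 0.0001515 mol.
At the first equivalence point, 1 mol OH^- react per mol H2CO3, so n(H2CO3) = 0.0001515 / 1 = 0.0001515 mol.
[H2CO3] = 0.0001515 / 0.03767 L = 0.00402 M.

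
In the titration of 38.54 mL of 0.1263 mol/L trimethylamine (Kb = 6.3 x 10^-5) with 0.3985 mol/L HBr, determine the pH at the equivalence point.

5.41

n((CH3)3N) = 0.1263 x 0.03854 = 0.004868 mol; V(HBr) at equivalence = 0.004868/0.3985 = 0.01221 L.
At equivalence the base is fully converted to (CH3)3NH+; total volume = 0.05075 L, so [(CH3)3NH+] = 0.004868/0.05075 = 0.09590 M.
Ka((CH3)3NH+) = Kw/Kb = 1.0e-14 / 6.3 x 10^-5 = 1.59e-10.
[H^+] = sqrt(Ka x [(CH3)3NH+]) = sqrt(1.59e-10 x 0.09590) = 3.90e-6 M.
pH = -log(3.90e-6) = 5.41.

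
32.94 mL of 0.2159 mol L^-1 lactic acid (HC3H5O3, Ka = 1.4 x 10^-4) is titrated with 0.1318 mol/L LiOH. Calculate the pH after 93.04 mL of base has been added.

n(acid) = 0.2159 x 0.03294 = 0.007112 mol; n(LiOH) added = 0.1318 x 0.09304 = 0.01226 mol.
Base is in excess by 0.01226 - 0.007112 = 0.005151 mol in a total volume of 0.1260 L.
[OH^-] = 0.005151/0.1260 = 0.04089 M, so pOH = 1.39 and pH = 14.00 - 1.39 = 12.61.

12.61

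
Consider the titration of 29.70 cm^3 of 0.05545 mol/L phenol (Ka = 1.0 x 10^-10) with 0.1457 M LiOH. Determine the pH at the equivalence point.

n(C6H5OH) = 0.05545 x 0.02970 = 0.001647 mol; V(LiOH) at equivalence = 0.001647/0.1457 = 0.01130 L.
At equivalence all the acid is converted to C6H5O-; total volume = 0.02970 + 0.01130 = 0.04100 L, so [C6H5O-] = 0.001647/0.04100 = 0.04016 M.
Kb = Kw/Ka = 1.0e-14 / 1.0 x 10^-10 = 0.000100.
[OH^-] = sqrt(Kb x [C6H5O-]) = sqrt(0.000100 x 0.04016) = 0.00200 M.
pOH = 2.70, so pH = 14.00 - 2.70 = 11.30.

11.30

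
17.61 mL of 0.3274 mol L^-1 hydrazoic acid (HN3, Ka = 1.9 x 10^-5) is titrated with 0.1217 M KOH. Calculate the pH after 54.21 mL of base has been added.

12.06

n(acid) = 0.3274 x 0.01761 = 0.005766 mol; n(KOH) added = 0.1217 x 0.05421 = 0.006597 mol.
Base is in excess by 0.006597 - 0.005766 = 0.0008318 mol in a total volume of 0.07182 L.
[OH^-] = 0.0008318/0.07182 = 0.01158 M, so pOH = 1.94 and pH = 14.00 - 1.94 = 12.06.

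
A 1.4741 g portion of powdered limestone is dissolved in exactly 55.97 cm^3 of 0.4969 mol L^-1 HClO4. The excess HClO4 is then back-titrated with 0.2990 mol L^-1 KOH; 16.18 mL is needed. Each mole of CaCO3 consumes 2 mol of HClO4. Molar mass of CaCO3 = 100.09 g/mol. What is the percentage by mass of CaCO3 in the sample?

Total n(HClO4) added = 0.4969 x 0.05597 = 0.02781 mol.
n(KOH) used = 0.2990 x 0.01618 = 0.004838 mol, which equals the excess n(HClO4).
So n(HClO4) consumed by the sample = 0.02781 - 0.004838 = 0.02297 mol.
n(CaCO3) = 0.02297 / 2 = 0.01149 mol.
mass CaCO3 = 0.01149 x 100.09 = 1.150 g, so %CaCO3 = 1.150/1.4741 x 100 = 78.0%.

78.0%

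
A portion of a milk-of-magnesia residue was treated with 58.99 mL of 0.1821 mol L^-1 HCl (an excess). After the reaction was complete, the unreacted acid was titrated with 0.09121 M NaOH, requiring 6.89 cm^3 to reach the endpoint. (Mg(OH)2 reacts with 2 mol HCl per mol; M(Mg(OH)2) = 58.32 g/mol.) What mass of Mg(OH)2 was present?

Total n(HCl) added = 0.1821 x 0.05899 = 0.01074 mol.
n(NaOH) used = 0.09121 x 0.006890 = 0.0006284 mol, which equals the excess n(HCl).
So n(HCl) consumed by the sample = 0.01074 - 0.0006284 = 0.01011 mol.
n(Mg(OH)2) = 0.01011 / 2 = 0.005057 mol.
mass = 0.005057 mol x 58.32 g/mol = 0.295 g.

0.295 g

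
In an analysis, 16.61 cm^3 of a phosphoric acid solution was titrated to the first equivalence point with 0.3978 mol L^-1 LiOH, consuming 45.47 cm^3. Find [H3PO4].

n(LiOH) = 0.3978 x 0.04547 = 0.01809 mol.
At the first equivalence point, 1 mol OH^- react per mol H3PO4, so n(H3PO4) = 0.01809 / 1 = 0.01809 mol.
[H3PO4] = 0.01809 / 0.01661 L = 1.09 M.

1.09 M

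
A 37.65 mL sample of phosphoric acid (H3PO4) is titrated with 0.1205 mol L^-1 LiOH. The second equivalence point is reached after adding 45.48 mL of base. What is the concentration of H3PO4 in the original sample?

n(LiOH) = 0.1205 x 0.04548 = 0.005480 mol.
At the second equivalence point, 2 mol OH^- react per mol H3PO4, so n(H3PO4) = 0.005480 / 2 = 0.002740 mol.
[H3PO4] = 0.002740 / 0.03765 L = 0.0728 M.

0.0728 M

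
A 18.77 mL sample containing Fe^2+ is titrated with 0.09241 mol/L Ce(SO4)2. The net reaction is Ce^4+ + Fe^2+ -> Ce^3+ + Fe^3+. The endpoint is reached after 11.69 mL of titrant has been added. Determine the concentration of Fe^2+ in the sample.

0.0576 M

n(Ce(SO4)2) = 0.09241 x 0.01169 = 0.001080 mol.
From the balanced equation, 1 mol Ce(SO4)2 reacts with 1 mol Fe^2+, so n(Fe^2+) = 0.001080 x 1/1 = 0.001080 mol.
[Fe^2+] = 0.001080 / 0.01877 L = 0.0576 M.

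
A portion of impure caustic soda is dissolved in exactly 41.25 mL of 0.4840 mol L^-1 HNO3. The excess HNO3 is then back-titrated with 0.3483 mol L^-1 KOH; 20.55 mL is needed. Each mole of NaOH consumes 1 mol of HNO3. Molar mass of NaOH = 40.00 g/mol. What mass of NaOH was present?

0.512 g

Total n(HNO3) added = 0.4840 x 0.04125 = 0.01997 mol.
n(KOH) used = 0.3483 x 0.02055 = 0.007158 mol, which equals the excess n(HNO3).
So n(HNO3) consumed by the sample = 0.01997 - 0.007158 = 0.01281 mol.
n(NaOH) = 0.01281 / 1 = 0.01281 mol.
mass = 0.01281 mol x 40.00 g/mol = 0.512 g.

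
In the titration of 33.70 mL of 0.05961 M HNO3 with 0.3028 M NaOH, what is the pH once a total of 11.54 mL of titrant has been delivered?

12.52

n(acid) = 0.05961 x 0.03370 = 0.002009 mol; n(NaOH) added = 0.3028 x 0.01154 = 0.003494 mol.
Base is in excess by 0.003494 - 0.002009 = 0.001485 mol in a total volume of 0.04524 L.
[OH^-] = 0.001485/0.04524 = 0.03283 M, so pOH = 1.48 and pH = 14.00 - 1.48 = 12.52.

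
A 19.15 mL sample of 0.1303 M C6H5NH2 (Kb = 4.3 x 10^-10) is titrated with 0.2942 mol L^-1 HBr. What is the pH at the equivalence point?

2.84

n(C6H5NH2) = 0.1303 x 0.01915 = 0.002495 mol; V(HBr) at equivalence = 0.002495/0.2942 = 0.008481 L.
At equivalence the base is fully converted to C6H5NH3+; total volume = 0.02763 L, so [C6H5NH3+] = 0.002495/0.02763 = 0.09030 M.
Ka(C6H5NH3+) = Kw/Kb = 1.0e-14 / 4.3 x 10^-10 = 2.33e-5.
[H^+] = sqrt(Ka x [C6H5NH3+]) = sqrt(2.33e-5 x 0.09030) = 0.00145 M.
pH = -log(0.00145) = 2.84.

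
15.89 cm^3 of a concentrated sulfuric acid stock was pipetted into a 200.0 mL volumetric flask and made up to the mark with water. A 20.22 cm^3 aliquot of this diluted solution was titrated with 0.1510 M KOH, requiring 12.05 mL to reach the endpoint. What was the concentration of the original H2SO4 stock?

0.566 M

n(KOH) = 0.1510 x 0.01205 = 0.001820 mol.
n(H2SO4) in the aliquot = 0.001820 x 1/2 = 0.0009098 mol.
[diluted H2SO4] = 0.0009098 / 0.02022 = 0.04499 M.
Dilution factor = 200.0/15.89 = 12.59, so [stock] = 0.04499 x 12.59 = 0.566 M.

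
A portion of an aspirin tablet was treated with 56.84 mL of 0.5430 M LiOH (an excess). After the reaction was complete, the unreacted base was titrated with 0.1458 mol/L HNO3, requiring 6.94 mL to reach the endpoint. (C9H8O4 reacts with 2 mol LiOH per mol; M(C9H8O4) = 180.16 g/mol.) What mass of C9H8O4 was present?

Total n(LiOH) added = 0.5430 x 0.05684 = 0.03086 mol.
n(HNO3) used = 0.1458 x 0.006940 = 0.001012 mol, which equals the excess n(LiOH).
So n(LiOH) consumed by the sample = 0.03086 - 0.001012 = 0.02985 mol.
n(C9H8O4) = 0.02985 / 2 = 0.01493 mol.
mass = 0.01493 mol x 180.16 g/mol = 2.69 g.

2.69 g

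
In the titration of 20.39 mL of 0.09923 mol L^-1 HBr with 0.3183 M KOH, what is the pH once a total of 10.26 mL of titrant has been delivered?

n(acid) = 0.09923 x 0.02039 = 0.002023 mol; n(KOH) added = 0.3183 x 0.01026 = 0.003266 mol.
Base is in excess by 0.003266 - 0.002023 = 0.001242 mol in a total volume of 0.03065 L.
[OH^-] = 0.001242/0.03065 = 0.04054 M, so pOH = 1.39 and pH = 14.00 - 1.39 = 12.61.

12.61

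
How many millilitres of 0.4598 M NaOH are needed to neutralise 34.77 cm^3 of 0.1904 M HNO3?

n(HNO3) = 0.1904 mol/L x 0.03477 L = 0.006620 mol.
At equivalence n(NaOH) = n(HNO3) = 0.006620 mol.
V(NaOH) = 0.006620 / 0.4598 = 0.01440 L = 14.4 mL.

14.4 mL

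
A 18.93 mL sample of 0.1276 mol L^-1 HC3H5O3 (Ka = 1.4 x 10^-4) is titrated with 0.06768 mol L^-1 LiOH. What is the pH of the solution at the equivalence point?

8.25

n(HC3H5O3) = 0.1276 x 0.01893 = 0.002415 mol; V(LiOH) at equivalence = 0.002415/0.06768 = 0.03569 L.
At equivalence all the acid is converted to C3H5O3-; total volume = 0.01893 + 0.03569 = 0.05462 L, so [C3H5O3-] = 0.002415/0.05462 = 0.04422 M.
Kb = Kw/Ka = 1.0e-14 / 1.4 x 10^-4 = 7.14e-11.
[OH^-] = sqrt(Kb x [C3H5O3-]) = sqrt(7.14e-11 x 0.04422) = 1.78e-6 M.
pOH = 5.75, so pH = 14.00 - 5.75 = 8.25.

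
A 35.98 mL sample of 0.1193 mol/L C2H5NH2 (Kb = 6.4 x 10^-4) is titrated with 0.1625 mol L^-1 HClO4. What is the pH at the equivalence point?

5.98

n(C2H5NH2) = 0.1193 x 0.03598 = 0.004292 mol; V(HClO4) at equivalence = 0.004292/0.1625 = 0.02641 L.
At equivalence the base is fully converted to C2H5NH3+; total volume = 0.06239 L, so [C2H5NH3+] = 0.004292/0.06239 = 0.06879 M.
Ka(C2H5NH3+) = Kw/Kb = 1.0e-14 / 6.4 x 10^-4 = 1.56e-11.
[H^+] = sqrt(Ka x [C2H5NH3+]) = sqrt(1.56e-11 x 0.06879) = 1.04e-6 M.
pH = -log(1.04e-6) = 5.98.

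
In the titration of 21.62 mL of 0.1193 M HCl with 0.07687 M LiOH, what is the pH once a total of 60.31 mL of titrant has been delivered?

12.40

n(acid) = 0.1193 x 0.02162 = 0.002579 mol; n(LiOH) added = 0.07687 x 0.06031 = 0.004636 mol.
Base is in excess by 0.004636 - 0.002579 = 0.002057 mol in a total volume of 0.08193 L.
[OH^-] = 0.002057/0.08193 = 0.02510 M, so pOH = 1.60 and pH = 14.00 - 1.60 = 12.40.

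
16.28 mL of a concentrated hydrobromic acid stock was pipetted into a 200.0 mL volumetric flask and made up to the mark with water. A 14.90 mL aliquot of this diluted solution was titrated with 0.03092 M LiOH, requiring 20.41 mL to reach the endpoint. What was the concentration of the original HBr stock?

n(LiOH) = 0.03092 x 0.02041 = 0.0006311 mol.
n(HBr) in the aliquot = 0.0006311 mol.
[diluted HBr] = 0.0006311 / 0.01490 = 0.04235 M.
Dilution factor = 200.0/16.28 = 12.29, so [stock] = 0.04235 x 12.29 = 0.520 M.

0.520 M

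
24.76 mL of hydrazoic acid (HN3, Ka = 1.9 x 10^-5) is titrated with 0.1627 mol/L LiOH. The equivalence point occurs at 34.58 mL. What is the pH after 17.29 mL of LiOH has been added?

17.29 mL is exactly half the equivalence volume (34.58/2), i.e. the half-equivalence point.
There, n(HA) = n(A^-), so pH = pKa = -log(1.9 x 10^-5) = 4.72.

4.72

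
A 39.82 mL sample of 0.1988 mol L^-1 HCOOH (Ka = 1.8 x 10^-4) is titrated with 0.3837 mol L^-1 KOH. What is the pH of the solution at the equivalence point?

8.43

n(HCOOH) = 0.1988 x 0.03982 = 0.007916 mol; V(KOH) at equivalence = 0.007916/0.3837 = 0.02063 L.
At equivalence all the acid is converted to HCOO-; total volume = 0.03982 + 0.02063 = 0.06045 L, so [HCOO-] = 0.007916/0.06045 = 0.1310 M.
Kb = Kw/Ka = 1.0e-14 / 1.8 x 10^-4 = 5.56e-11.
[OH^-] = sqrt(Kb x [HCOO-]) = sqrt(5.56e-11 x 0.1310) = 2.70e-6 M.
pOH = 5.57, so pH = 14.00 - 5.57 = 8.43.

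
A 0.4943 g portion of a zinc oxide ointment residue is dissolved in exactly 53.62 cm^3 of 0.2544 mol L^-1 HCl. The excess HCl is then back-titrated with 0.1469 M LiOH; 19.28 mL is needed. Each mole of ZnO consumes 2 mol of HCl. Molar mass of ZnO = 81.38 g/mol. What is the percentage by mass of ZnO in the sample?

89.0%

Total n(HCl) added = 0.2544 x 0.05362 = 0.01364 mol.
n(LiOH) used = 0.1469 x 0.01928 = 0.002832 mol, which equals the excess n(HCl).
So n(HCl) consumed by the sample = 0.01364 - 0.002832 = 0.01081 mol.
n(ZnO) = 0.01081 / 2 = 0.005404 mol.
mass ZnO = 0.005404 x 81.38 = 0.4398 g, so %ZnO = 0.4398/0.4943 x 100 = 89.0%.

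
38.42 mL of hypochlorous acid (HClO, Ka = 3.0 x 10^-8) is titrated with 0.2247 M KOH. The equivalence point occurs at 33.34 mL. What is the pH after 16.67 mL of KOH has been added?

16.67 mL is exactly half the equivalence volume (33.34/2), i.e. the half-equivalence point.
There, n(HA) = n(A^-), so pH = pKa = -log(3.0 x 10^-8) = 7.52.

7.52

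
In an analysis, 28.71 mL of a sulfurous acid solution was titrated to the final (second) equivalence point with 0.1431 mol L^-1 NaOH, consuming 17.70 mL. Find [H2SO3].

0.0441 M

n(NaOH) = 0.1431 x 0.01770 = 0.002533 mol.
At the final (second) equivalence point, 2 mol OH^- react per mol H2SO3, so n(H2SO3) = 0.002533 / 2 = 0.001266 mol.
[H2SO3] = 0.001266 / 0.02871 L = 0.0441 M.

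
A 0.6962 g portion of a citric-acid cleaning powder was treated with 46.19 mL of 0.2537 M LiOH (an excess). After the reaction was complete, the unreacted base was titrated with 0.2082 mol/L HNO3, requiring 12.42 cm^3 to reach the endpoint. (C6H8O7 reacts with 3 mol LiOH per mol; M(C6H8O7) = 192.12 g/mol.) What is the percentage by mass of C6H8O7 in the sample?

84.0%

Total n(LiOH) added = 0.2537 x 0.04619 = 0.01172 mol.
n(HNO3) used = 0.2082 x 0.01242 = 0.002586 mol, which equals the excess n(LiOH).
So n(LiOH) consumed by the sample = 0.01172 - 0.002586 = 0.009133 mol.
n(C6H8O7) = 0.009133 / 3 = 0.003044 mol.
mass C6H8O7 = 0.003044 x 192.12 = 0.5848 g, so %C6H8O7 = 0.5848/0.6962 x 100 = 84.0%.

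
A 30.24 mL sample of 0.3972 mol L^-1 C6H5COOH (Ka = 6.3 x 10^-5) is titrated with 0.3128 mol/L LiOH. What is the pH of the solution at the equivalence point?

n(C6H5COOH) = 0.3972 x 0.03024 = 0.01201 mol; V(LiOH) at equivalence = 0.01201/0.3128 = 0.03840 L.
At equivalence all the acid is converted to C6H5COO-; total volume = 0.03024 + 0.03840 = 0.06864 L, so [C6H5COO-] = 0.01201/0.06864 = 0.1750 M.
Kb = Kw/Ka = 1.0e-14 / 6.3 x 10^-5 = 1.59e-10.
[OH^-] = sqrt(Kb x [C6H5COO-]) = sqrt(1.59e-10 x 0.1750) = 5.27e-6 M.
pOH = 5.28, so pH = 14.00 - 5.28 = 8.72.

8.72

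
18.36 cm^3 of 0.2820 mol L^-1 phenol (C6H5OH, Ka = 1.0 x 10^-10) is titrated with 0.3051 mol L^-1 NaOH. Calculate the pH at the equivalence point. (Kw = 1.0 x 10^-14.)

n(C6H5OH) = 0.2820 x 0.01836 = 0.005178 mol; V(NaOH) at equivalence = 0.005178/0.3051 = 0.01697 L.
At equivalence all the acid is converted to C6H5O-; total volume = 0.01836 + 0.01697 = 0.03533 L, so [C6H5O-] = 0.005178/0.03533 = 0.1465 M.
Kb = Kw/Ka = 1.0e-14 / 1.0 x 10^-10 = 0.000100.
[OH^-] = sqrt(Kb x [C6H5O-]) = sqrt(0.000100 x 0.1465) = 0.00383 M.
pOH = 2.42, so pH = 14.00 - 2.42 = 11.58.

11.58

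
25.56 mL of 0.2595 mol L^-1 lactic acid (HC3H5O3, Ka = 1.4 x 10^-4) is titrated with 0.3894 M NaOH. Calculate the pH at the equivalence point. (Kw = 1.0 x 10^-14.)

8.52

n(HC3H5O3) = 0.2595 x 0.02556 = 0.006633 mol; V(NaOH) at equivalence = 0.006633/0.3894 = 0.01703 L.
At equivalence all the acid is converted to C3H5O3-; total volume = 0.02556 + 0.01703 = 0.04259 L, so [C3H5O3-] = 0.006633/0.04259 = 0.1557 M.
Kb = Kw/Ka = 1.0e-14 / 1.4 x 10^-4 = 7.14e-11.
[OH^-] = sqrt(Kb x [C3H5O3-]) = sqrt(7.14e-11 x 0.1557) = 3.34e-6 M.
pOH = 5.48, so pH = 14.00 - 5.48 = 8.52.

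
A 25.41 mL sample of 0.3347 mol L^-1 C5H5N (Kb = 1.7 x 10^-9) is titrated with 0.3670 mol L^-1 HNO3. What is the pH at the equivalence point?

n(C5H5N) = 0.3347 x 0.02541 = 0.008505 mol; V(HNO3) at equivalence = 0.008505/0.3670 = 0.02317 L.
At equivalence the base is fully converted to C5H5NH+; total volume = 0.04858 L, so [C5H5NH+] = 0.008505/0.04858 = 0.1751 M.
Ka(C5H5NH+) = Kw/Kb = 1.0e-14 / 1.7 x 10^-9 = 5.88e-6.
[H^+] = sqrt(Ka x [C5H5NH+]) = sqrt(5.88e-6 x 0.1751) = 0.00101 M.
pH = -log(0.00101) = 2.99.

2.99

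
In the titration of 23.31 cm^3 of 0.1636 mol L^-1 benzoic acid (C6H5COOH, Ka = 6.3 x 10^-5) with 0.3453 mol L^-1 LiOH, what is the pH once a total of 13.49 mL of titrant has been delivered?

12.36

n(acid) = 0.1636 x 0.02331 = 0.003814 mol; n(LiOH) added = 0.3453 x 0.01349 = 0.004658 mol.
Base is in excess by 0.004658 - 0.003814 = 0.0008446 mol in a total volume of 0.03680 L.
[OH^-] = 0.0008446/0.03680 = 0.02295 M, so pOH = 1.64 and pH = 14.00 - 1.64 = 12.36.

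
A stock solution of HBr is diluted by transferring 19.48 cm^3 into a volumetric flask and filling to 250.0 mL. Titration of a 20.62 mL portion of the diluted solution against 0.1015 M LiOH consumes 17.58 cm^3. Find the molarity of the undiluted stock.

1.11 M

n(LiOH) = 0.1015 x 0.01758 = 0.001784 mol.
n(HBr) in the aliquot = 0.001784 mol.
[diluted HBr] = 0.001784 / 0.02062 = 0.08654 M.
Dilution factor = 250.0/19.48 = 12.83, so [stock] = 0.08654 x 12.83 = 1.11 M.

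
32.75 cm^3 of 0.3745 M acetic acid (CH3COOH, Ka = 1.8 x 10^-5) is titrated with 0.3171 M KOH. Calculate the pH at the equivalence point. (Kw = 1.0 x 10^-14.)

8.99

n(CH3COOH) = 0.3745 x 0.03275 = 0.01226 mol; V(KOH) at equivalence = 0.01226/0.3171 = 0.03868 L.
At equivalence all the acid is converted to CH3COO-; total volume = 0.03275 + 0.03868 = 0.07143 L, so [CH3COO-] = 0.01226/0.07143 = 0.1717 M.
Kb = Kw/Ka = 1.0e-14 / 1.8 x 10^-5 = 5.56e-10.
[OH^-] = sqrt(Kb x [CH3COO-]) = sqrt(5.56e-10 x 0.1717) = 9.77e-6 M.
pOH = 5.01, so pH = 14.00 - 5.01 = 8.99.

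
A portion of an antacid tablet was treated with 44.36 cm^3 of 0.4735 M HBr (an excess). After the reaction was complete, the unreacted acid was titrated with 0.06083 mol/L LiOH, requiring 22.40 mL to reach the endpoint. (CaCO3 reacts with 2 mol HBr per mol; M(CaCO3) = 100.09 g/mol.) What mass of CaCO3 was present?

0.983 g

Total n(HBr) added = 0.4735 x 0.04436 = 0.02100 mol.
n(LiOH) used = 0.06083 x 0.02240 = 0.001363 mol, which equals the excess n(HBr).
So n(HBr) consumed by the sample = 0.02100 - 0.001363 = 0.01964 mol.
n(CaCO3) = 0.01964 / 2 = 0.009821 mol.
mass = 0.009821 mol x 100.09 g/mol = 0.983 g.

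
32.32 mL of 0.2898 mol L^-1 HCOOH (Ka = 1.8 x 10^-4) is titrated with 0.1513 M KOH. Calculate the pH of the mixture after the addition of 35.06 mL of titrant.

3.86

Initial n(HCOOH) = 0.2898 x 0.03232 = 0.009366 mol.
n(KOH) added = 0.1513 x 0.03506 = 0.005305 mol, converting that many moles of HCOOH to HCOO-.
Remaining n(HCOOH) = 0.004062 mol; n(HCOO-) = 0.005305 mol.
By Henderson-Hasselbalch, pH = pKa + log([A^-]/[HA]) = 3.74 + log(0.005305/0.004062) = 3.74 + (+0.12) = 3.86.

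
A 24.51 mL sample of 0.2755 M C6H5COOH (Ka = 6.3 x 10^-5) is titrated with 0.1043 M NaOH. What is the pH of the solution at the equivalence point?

8.54

n(C6H5COOH) = 0.2755 x 0.02451 = 0.006753 mol; V(NaOH) at equivalence = 0.006753/0.1043 = 0.06474 L.
At equivalence all the acid is converted to C6H5COO-; total volume = 0.02451 + 0.06474 = 0.08925 L, so [C6H5COO-] = 0.006753/0.08925 = 0.07566 M.
Kb = Kw/Ka = 1.0e-14 / 6.3 x 10^-5 = 1.59e-10.
[OH^-] = sqrt(Kb x [C6H5COO-]) = sqrt(1.59e-10 x 0.07566) = 3.47e-6 M.
pOH = 5.46, so pH = 14.00 - 5.46 = 8.54.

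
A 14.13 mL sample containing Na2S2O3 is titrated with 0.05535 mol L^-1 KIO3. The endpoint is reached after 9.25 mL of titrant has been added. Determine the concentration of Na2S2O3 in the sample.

0.217 M

n(KIO3) = 0.05535 x 0.009250 = 0.0005120 mol.
From the balanced equation, 1 mol KIO3 reacts with 6 mol Na2S2O3, so n(Na2S2O3) = 0.0005120 x 6/1 = 0.003072 mol.
[Na2S2O3] = 0.003072 / 0.01413 L = 0.217 M.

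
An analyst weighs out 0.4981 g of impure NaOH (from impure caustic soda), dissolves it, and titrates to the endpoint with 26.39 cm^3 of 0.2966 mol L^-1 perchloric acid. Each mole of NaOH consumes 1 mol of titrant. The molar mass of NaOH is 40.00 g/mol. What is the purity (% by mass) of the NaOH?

62.9%

n(HClO4) = 0.2966 x 0.02639 = 0.007827 mol.
n(NaOH) = 0.007827 / 1 = 0.007827 mol.
mass of NaOH = 0.007827 x 40.00 = 0.3131 g.
% purity = 0.3131 / 0.4981 x 100 = 62.9%.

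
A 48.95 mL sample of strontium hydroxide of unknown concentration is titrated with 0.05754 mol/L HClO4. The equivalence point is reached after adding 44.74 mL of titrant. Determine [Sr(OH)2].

n(HClO4) delivered = 0.05754 x 0.04474 = 0.002574 mol.
The reaction is 1 Sr(OH)2 + 2 HClO4, so n(Sr(OH)2) = 0.002574 x 1/2 = 0.001287 mol.
[Sr(OH)2] = 0.001287 mol / 0.04895 L = 0.0263 M.

0.0263 M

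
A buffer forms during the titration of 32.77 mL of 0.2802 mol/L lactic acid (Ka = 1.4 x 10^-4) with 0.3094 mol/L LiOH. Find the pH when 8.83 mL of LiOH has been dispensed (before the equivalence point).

3.48

Initial n(HC3H5O3) = 0.2802 x 0.03277 = 0.009182 mol.
n(LiOH) added = 0.3094 x 0.008830 = 0.002732 mol, converting that many moles of HC3H5O3 to C3H5O3-.
Remaining n(HC3H5O3) = 0.006450 mol; n(C3H5O3-) = 0.002732 mol.
By Henderson-Hasselbalch, pH = pKa + log([A^-]/[HA]) = 3.85 + log(0.002732/0.006450) = 3.85 + (-0.37) = 3.48.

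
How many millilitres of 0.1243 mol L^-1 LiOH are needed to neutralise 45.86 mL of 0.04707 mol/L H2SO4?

34.7 mL

n(H2SO4) = 0.04707 mol/L x 0.04586 L = 0.002159 mol.
The neutralisation is 1 H2SO4 : 2 LiOH, so n(LiOH) = 0.002159 x 2/1 = 0.004317 mol.
V(LiOH) = 0.004317 / 0.1243 = 0.03473 L = 34.7 mL.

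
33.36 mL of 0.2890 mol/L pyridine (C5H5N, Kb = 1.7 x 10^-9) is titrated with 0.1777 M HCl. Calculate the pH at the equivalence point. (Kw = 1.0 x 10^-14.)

3.09

n(C5H5N) = 0.2890 x 0.03336 = 0.009641 mol; V(HCl) at equivalence = 0.009641/0.1777 = 0.05425 L.
At equivalence the base is fully converted to C5H5NH+; total volume = 0.08761 L, so [C5H5NH+] = 0.009641/0.08761 = 0.1100 M.
Ka(C5H5NH+) = Kw/Kb = 1.0e-14 / 1.7 x 10^-9 = 5.88e-6.
[H^+] = sqrt(Ka x [C5H5NH+]) = sqrt(5.88e-6 x 0.1100) = 0.000805 M.
pH = -log(0.000805) = 3.09.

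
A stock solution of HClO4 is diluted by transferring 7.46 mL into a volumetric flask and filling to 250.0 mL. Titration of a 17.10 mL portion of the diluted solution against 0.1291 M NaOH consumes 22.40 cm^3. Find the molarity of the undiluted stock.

n(NaOH) = 0.1291 x 0.02240 = 0.002892 mol.
n(HClO4) in the aliquot = 0.002892 mol.
[diluted HClO4] = 0.002892 / 0.01710 = 0.1691 M.
Dilution factor = 250.0/7.460 = 33.51, so [stock] = 0.1691 x 33.51 = 5.67 M.

5.67 M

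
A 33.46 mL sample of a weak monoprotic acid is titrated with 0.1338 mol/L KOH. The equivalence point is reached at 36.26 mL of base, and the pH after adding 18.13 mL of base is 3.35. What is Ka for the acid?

4.5 x 10^-4

18.13 mL is half of the equivalence volume, so this is the half-equivalence point where [HA] = [A^-].
At half-equivalence pH = pKa, so pKa = 3.35.
Ka = 10^(-3.35) = 4.5 x 10^-4.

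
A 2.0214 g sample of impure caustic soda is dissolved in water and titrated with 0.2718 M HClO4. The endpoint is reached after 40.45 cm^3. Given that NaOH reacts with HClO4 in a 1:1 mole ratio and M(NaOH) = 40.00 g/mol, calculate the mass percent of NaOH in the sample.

n(HClO4) = 0.2718 x 0.04045 = 0.01099 mol.
n(NaOH) = 0.01099 / 1 = 0.01099 mol.
mass of NaOH = 0.01099 x 40.00 = 0.4398 g.
% purity = 0.4398 / 2.0214 x 100 = 21.8%.

21.8%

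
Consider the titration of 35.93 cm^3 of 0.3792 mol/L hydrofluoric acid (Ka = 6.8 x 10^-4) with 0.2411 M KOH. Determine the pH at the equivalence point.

8.17

n(HF) = 0.3792 x 0.03593 = 0.01362 mol; V(KOH) at equivalence = 0.01362/0.2411 = 0.05651 L.
At equivalence all the acid is converted to F-; total volume = 0.03593 + 0.05651 = 0.09244 L, so [F-] = 0.01362/0.09244 = 0.1474 M.
Kb = Kw/Ka = 1.0e-14 / 6.8 x 10^-4 = 1.47e-11.
[OH^-] = sqrt(Kb x [F-]) = sqrt(1.47e-11 x 0.1474) = 1.47e-6 M.
pOH = 5.83, so pH = 14.00 - 5.83 = 8.17.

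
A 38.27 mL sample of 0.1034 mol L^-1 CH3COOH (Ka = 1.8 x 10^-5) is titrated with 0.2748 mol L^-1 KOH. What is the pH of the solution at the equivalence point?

8.81

n(CH3COOH) = 0.1034 x 0.03827 = 0.003957 mol; V(KOH) at equivalence = 0.003957/0.2748 = 0.01440 L.
At equivalence all the acid is converted to CH3COO-; total volume = 0.03827 + 0.01440 = 0.05267 L, so [CH3COO-] = 0.003957/0.05267 = 0.07513 M.
Kb = Kw/Ka = 1.0e-14 / 1.8 x 10^-5 = 5.56e-10.
[OH^-] = sqrt(Kb x [CH3COO-]) = sqrt(5.56e-10 x 0.07513) = 6.46e-6 M.
pOH = 5.19, so pH = 14.00 - 5.19 = 8.81.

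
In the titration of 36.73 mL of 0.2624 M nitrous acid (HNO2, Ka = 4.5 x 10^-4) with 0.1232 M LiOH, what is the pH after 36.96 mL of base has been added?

3.30

Initial n(HNO2) = 0.2624 x 0.03673 = 0.009638 mol.
n(LiOH) added = 0.1232 x 0.03696 = 0.004553 mol, converting that many moles of HNO2 to NO2-.
Remaining n(HNO2) = 0.005084 mol; n(NO2-) = 0.004553 mol.
By Henderson-Hasselbalch, pH = pKa + log([A^-]/[HA]) = 3.35 + log(0.004553/0.005084) = 3.35 + (-0.05) = 3.30.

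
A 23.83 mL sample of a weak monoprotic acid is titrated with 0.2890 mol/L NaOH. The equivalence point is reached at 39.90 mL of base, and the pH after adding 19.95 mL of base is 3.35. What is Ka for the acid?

4.5 x 10^-4

19.95 mL is half of the equivalence volume, so this is the half-equivalence point where [HA] = [A^-].
At half-equivalence pH = pKa, so pKa = 3.35.
Ka = 10^(-3.35) = 4.5 x 10^-4.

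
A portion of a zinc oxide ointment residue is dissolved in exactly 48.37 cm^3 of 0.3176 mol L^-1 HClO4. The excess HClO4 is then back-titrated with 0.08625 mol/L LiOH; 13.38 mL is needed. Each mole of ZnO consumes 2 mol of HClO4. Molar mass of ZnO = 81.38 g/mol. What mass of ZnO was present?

Total n(HClO4) added = 0.3176 x 0.04837 = 0.01536 mol.
n(LiOH) used = 0.08625 x 0.01338 = 0.001154 mol, which equals the excess n(HClO4).
So n(HClO4) consumed by the sample = 0.01536 - 0.001154 = 0.01421 mol.
n(ZnO) = 0.01421 / 2 = 0.007104 mol.
mass = 0.007104 mol x 81.38 g/mol = 0.578 g.

0.578 g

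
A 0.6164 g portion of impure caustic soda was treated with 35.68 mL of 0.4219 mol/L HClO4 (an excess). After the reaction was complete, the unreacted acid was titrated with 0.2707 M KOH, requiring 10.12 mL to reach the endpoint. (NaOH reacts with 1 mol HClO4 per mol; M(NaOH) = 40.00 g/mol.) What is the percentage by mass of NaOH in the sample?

79.9%

Total n(HClO4) added = 0.4219 x 0.03568 = 0.01505 mol.
n(KOH) used = 0.2707 x 0.01012 = 0.002739 mol, which equals the excess n(HClO4).
So n(HClO4) consumed by the sample = 0.01505 - 0.002739 = 0.01231 mol.
n(NaOH) = 0.01231 / 1 = 0.01231 mol.
mass NaOH = 0.01231 x 40.00 = 0.4926 g, so %NaOH = 0.4926/0.6164 x 100 = 79.9%.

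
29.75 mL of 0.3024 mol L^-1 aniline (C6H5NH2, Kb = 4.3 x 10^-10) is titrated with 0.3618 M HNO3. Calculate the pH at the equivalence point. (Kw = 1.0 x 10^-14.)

2.71

n(C6H5NH2) = 0.3024 x 0.02975 = 0.008996 mol; V(HNO3) at equivalence = 0.008996/0.3618 = 0.02487 L.
At equivalence the base is fully converted to C6H5NH3+; total volume = 0.05462 L, so [C6H5NH3+] = 0.008996/0.05462 = 0.1647 M.
Ka(C6H5NH3+) = Kw/Kb = 1.0e-14 / 4.3 x 10^-10 = 2.33e-5.
[H^+] = sqrt(Ka x [C6H5NH3+]) = sqrt(2.33e-5 x 0.1647) = 0.00196 M.
pH = -log(0.00196) = 2.71.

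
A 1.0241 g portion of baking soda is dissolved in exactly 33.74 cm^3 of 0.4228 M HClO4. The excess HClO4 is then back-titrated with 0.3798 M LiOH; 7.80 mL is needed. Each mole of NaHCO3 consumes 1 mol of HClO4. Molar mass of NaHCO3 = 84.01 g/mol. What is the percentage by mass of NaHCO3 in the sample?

Total n(HClO4) added = 0.4228 x 0.03374 = 0.01427 mol.
n(LiOH) used = 0.3798 x 0.007800 = 0.002962 mol, which equals the excess n(HClO4).
So n(HClO4) consumed by the sample = 0.01427 - 0.002962 = 0.01130 mol.
n(NaHCO3) = 0.01130 / 1 = 0.01130 mol.
mass NaHCO3 = 0.01130 x 84.01 = 0.9496 g, so %NaHCO3 = 0.9496/1.0241 x 100 = 92.7%.

92.7%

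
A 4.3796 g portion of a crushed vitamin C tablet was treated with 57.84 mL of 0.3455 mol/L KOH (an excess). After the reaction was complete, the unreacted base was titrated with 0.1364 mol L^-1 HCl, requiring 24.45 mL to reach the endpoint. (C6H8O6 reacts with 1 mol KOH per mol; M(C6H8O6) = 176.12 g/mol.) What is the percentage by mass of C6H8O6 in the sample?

67.0%

Total n(KOH) added = 0.3455 x 0.05784 = 0.01998 mol.
n(HCl) used = 0.1364 x 0.02445 = 0.003335 mol, which equals the excess n(KOH).
So n(KOH) consumed by the sample = 0.01998 - 0.003335 = 0.01665 mol.
n(C6H8O6) = 0.01665 / 1 = 0.01665 mol.
mass C6H8O6 = 0.01665 x 176.12 = 2.932 g, so %C6H8O6 = 2.932/4.3796 x 100 = 67.0%.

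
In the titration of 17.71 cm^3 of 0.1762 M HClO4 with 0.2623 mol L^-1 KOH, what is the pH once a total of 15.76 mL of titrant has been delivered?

n(acid) = 0.1762 x 0.01771 = 0.003121 mol; n(KOH) added = 0.2623 x 0.01576 = 0.004134 mol.
Base is in excess by 0.004134 - 0.003121 = 0.001013 mol in a total volume of 0.03347 L.
[OH^-] = 0.001013/0.03347 = 0.03028 M, so pOH = 1.52 and pH = 14.00 - 1.52 = 12.48.

12.48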